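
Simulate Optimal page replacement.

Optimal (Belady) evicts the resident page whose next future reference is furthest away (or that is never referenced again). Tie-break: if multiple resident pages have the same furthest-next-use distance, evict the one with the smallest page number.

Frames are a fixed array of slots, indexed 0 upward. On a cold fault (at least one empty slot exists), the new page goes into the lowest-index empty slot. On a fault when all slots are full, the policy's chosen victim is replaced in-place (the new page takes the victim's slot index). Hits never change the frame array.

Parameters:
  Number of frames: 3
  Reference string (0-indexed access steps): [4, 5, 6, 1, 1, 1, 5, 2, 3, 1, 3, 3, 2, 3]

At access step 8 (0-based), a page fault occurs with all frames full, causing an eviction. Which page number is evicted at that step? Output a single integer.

Step 0: ref 4 -> FAULT, frames=[4,-,-]
Step 1: ref 5 -> FAULT, frames=[4,5,-]
Step 2: ref 6 -> FAULT, frames=[4,5,6]
Step 3: ref 1 -> FAULT, evict 4, frames=[1,5,6]
Step 4: ref 1 -> HIT, frames=[1,5,6]
Step 5: ref 1 -> HIT, frames=[1,5,6]
Step 6: ref 5 -> HIT, frames=[1,5,6]
Step 7: ref 2 -> FAULT, evict 5, frames=[1,2,6]
Step 8: ref 3 -> FAULT, evict 6, frames=[1,2,3]
At step 8: evicted page 6

Answer: 6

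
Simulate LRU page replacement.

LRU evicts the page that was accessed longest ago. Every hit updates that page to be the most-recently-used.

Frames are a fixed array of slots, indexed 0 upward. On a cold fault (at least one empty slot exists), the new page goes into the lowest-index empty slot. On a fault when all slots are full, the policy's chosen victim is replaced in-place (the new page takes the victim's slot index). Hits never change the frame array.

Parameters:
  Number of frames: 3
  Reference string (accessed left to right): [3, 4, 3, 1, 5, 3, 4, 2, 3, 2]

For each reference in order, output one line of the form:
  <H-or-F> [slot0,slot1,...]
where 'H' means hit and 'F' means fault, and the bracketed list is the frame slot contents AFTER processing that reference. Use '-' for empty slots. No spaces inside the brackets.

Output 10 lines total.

F [3,-,-]
F [3,4,-]
H [3,4,-]
F [3,4,1]
F [3,5,1]
H [3,5,1]
F [3,5,4]
F [3,2,4]
H [3,2,4]
H [3,2,4]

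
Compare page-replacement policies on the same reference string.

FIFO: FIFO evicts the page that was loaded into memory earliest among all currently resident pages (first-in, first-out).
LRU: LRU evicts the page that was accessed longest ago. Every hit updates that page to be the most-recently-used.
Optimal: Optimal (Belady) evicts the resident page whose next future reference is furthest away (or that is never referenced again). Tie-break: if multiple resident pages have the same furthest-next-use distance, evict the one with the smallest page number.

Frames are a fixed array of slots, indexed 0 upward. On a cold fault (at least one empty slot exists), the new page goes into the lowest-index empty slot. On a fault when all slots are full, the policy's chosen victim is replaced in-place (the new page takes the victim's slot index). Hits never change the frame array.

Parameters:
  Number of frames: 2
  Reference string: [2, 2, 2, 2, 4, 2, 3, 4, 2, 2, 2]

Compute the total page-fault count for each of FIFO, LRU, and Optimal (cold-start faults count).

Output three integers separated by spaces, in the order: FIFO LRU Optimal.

--- FIFO ---
  step 0: ref 2 -> FAULT, frames=[2,-] (faults so far: 1)
  step 1: ref 2 -> HIT, frames=[2,-] (faults so far: 1)
  step 2: ref 2 -> HIT, frames=[2,-] (faults so far: 1)
  step 3: ref 2 -> HIT, frames=[2,-] (faults so far: 1)
  step 4: ref 4 -> FAULT, frames=[2,4] (faults so far: 2)
  step 5: ref 2 -> HIT, frames=[2,4] (faults so far: 2)
  step 6: ref 3 -> FAULT, evict 2, frames=[3,4] (faults so far: 3)
  step 7: ref 4 -> HIT, frames=[3,4] (faults so far: 3)
  step 8: ref 2 -> FAULT, evict 4, frames=[3,2] (faults so far: 4)
  step 9: ref 2 -> HIT, frames=[3,2] (faults so far: 4)
  step 10: ref 2 -> HIT, frames=[3,2] (faults so far: 4)
  FIFO total faults: 4
--- LRU ---
  step 0: ref 2 -> FAULT, frames=[2,-] (faults so far: 1)
  step 1: ref 2 -> HIT, frames=[2,-] (faults so far: 1)
  step 2: ref 2 -> HIT, frames=[2,-] (faults so far: 1)
  step 3: ref 2 -> HIT, frames=[2,-] (faults so far: 1)
  step 4: ref 4 -> FAULT, frames=[2,4] (faults so far: 2)
  step 5: ref 2 -> HIT, frames=[2,4] (faults so far: 2)
  step 6: ref 3 -> FAULT, evict 4, frames=[2,3] (faults so far: 3)
  step 7: ref 4 -> FAULT, evict 2, frames=[4,3] (faults so far: 4)
  step 8: ref 2 -> FAULT, evict 3, frames=[4,2] (faults so far: 5)
  step 9: ref 2 -> HIT, frames=[4,2] (faults so far: 5)
  step 10: ref 2 -> HIT, frames=[4,2] (faults so far: 5)
  LRU total faults: 5
--- Optimal ---
  step 0: ref 2 -> FAULT, frames=[2,-] (faults so far: 1)
  step 1: ref 2 -> HIT, frames=[2,-] (faults so far: 1)
  step 2: ref 2 -> HIT, frames=[2,-] (faults so far: 1)
  step 3: ref 2 -> HIT, frames=[2,-] (faults so far: 1)
  step 4: ref 4 -> FAULT, frames=[2,4] (faults so far: 2)
  step 5: ref 2 -> HIT, frames=[2,4] (faults so far: 2)
  step 6: ref 3 -> FAULT, evict 2, frames=[3,4] (faults so far: 3)
  step 7: ref 4 -> HIT, frames=[3,4] (faults so far: 3)
  step 8: ref 2 -> FAULT, evict 3, frames=[2,4] (faults so far: 4)
  step 9: ref 2 -> HIT, frames=[2,4] (faults so far: 4)
  step 10: ref 2 -> HIT, frames=[2,4] (faults so far: 4)
  Optimal total faults: 4

Answer: 4 5 4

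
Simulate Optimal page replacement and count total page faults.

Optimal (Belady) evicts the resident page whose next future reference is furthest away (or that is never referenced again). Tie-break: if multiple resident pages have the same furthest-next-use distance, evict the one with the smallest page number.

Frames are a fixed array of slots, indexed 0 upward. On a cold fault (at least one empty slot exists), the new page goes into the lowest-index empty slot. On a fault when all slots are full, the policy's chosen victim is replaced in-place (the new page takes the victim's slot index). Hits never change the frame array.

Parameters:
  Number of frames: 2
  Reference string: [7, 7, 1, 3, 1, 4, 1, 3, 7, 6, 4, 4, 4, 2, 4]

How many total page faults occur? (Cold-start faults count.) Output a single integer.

Answer: 8

Derivation:
Step 0: ref 7 → FAULT, frames=[7,-]
Step 1: ref 7 → HIT, frames=[7,-]
Step 2: ref 1 → FAULT, frames=[7,1]
Step 3: ref 3 → FAULT (evict 7), frames=[3,1]
Step 4: ref 1 → HIT, frames=[3,1]
Step 5: ref 4 → FAULT (evict 3), frames=[4,1]
Step 6: ref 1 → HIT, frames=[4,1]
Step 7: ref 3 → FAULT (evict 1), frames=[4,3]
Step 8: ref 7 → FAULT (evict 3), frames=[4,7]
Step 9: ref 6 → FAULT (evict 7), frames=[4,6]
Step 10: ref 4 → HIT, frames=[4,6]
Step 11: ref 4 → HIT, frames=[4,6]
Step 12: ref 4 → HIT, frames=[4,6]
Step 13: ref 2 → FAULT (evict 6), frames=[4,2]
Step 14: ref 4 → HIT, frames=[4,2]
Total faults: 8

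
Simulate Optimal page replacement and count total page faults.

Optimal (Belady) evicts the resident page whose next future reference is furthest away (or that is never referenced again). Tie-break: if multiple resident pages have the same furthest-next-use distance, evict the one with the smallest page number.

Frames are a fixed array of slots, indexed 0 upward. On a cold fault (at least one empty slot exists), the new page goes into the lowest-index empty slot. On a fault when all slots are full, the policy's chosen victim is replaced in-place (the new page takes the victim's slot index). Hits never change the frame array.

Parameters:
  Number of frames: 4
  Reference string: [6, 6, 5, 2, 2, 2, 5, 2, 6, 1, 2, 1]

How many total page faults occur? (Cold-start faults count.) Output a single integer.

Step 0: ref 6 → FAULT, frames=[6,-,-,-]
Step 1: ref 6 → HIT, frames=[6,-,-,-]
Step 2: ref 5 → FAULT, frames=[6,5,-,-]
Step 3: ref 2 → FAULT, frames=[6,5,2,-]
Step 4: ref 2 → HIT, frames=[6,5,2,-]
Step 5: ref 2 → HIT, frames=[6,5,2,-]
Step 6: ref 5 → HIT, frames=[6,5,2,-]
Step 7: ref 2 → HIT, frames=[6,5,2,-]
Step 8: ref 6 → HIT, frames=[6,5,2,-]
Step 9: ref 1 → FAULT, frames=[6,5,2,1]
Step 10: ref 2 → HIT, frames=[6,5,2,1]
Step 11: ref 1 → HIT, frames=[6,5,2,1]
Total faults: 4

Answer: 4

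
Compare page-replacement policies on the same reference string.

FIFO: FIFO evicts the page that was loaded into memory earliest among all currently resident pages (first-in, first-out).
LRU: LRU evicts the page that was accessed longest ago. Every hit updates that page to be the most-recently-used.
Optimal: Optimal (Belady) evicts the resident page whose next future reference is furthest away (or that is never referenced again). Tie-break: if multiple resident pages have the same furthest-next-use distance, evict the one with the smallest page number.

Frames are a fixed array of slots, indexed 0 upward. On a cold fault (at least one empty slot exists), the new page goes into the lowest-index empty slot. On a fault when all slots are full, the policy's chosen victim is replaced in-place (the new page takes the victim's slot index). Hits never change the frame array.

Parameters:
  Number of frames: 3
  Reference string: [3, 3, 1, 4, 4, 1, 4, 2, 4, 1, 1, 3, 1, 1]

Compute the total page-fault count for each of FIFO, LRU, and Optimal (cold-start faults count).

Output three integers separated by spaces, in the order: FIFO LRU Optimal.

--- FIFO ---
  step 0: ref 3 -> FAULT, frames=[3,-,-] (faults so far: 1)
  step 1: ref 3 -> HIT, frames=[3,-,-] (faults so far: 1)
  step 2: ref 1 -> FAULT, frames=[3,1,-] (faults so far: 2)
  step 3: ref 4 -> FAULT, frames=[3,1,4] (faults so far: 3)
  step 4: ref 4 -> HIT, frames=[3,1,4] (faults so far: 3)
  step 5: ref 1 -> HIT, frames=[3,1,4] (faults so far: 3)
  step 6: ref 4 -> HIT, frames=[3,1,4] (faults so far: 3)
  step 7: ref 2 -> FAULT, evict 3, frames=[2,1,4] (faults so far: 4)
  step 8: ref 4 -> HIT, frames=[2,1,4] (faults so far: 4)
  step 9: ref 1 -> HIT, frames=[2,1,4] (faults so far: 4)
  step 10: ref 1 -> HIT, frames=[2,1,4] (faults so far: 4)
  step 11: ref 3 -> FAULT, evict 1, frames=[2,3,4] (faults so far: 5)
  step 12: ref 1 -> FAULT, evict 4, frames=[2,3,1] (faults so far: 6)
  step 13: ref 1 -> HIT, frames=[2,3,1] (faults so far: 6)
  FIFO total faults: 6
--- LRU ---
  step 0: ref 3 -> FAULT, frames=[3,-,-] (faults so far: 1)
  step 1: ref 3 -> HIT, frames=[3,-,-] (faults so far: 1)
  step 2: ref 1 -> FAULT, frames=[3,1,-] (faults so far: 2)
  step 3: ref 4 -> FAULT, frames=[3,1,4] (faults so far: 3)
  step 4: ref 4 -> HIT, frames=[3,1,4] (faults so far: 3)
  step 5: ref 1 -> HIT, frames=[3,1,4] (faults so far: 3)
  step 6: ref 4 -> HIT, frames=[3,1,4] (faults so far: 3)
  step 7: ref 2 -> FAULT, evict 3, frames=[2,1,4] (faults so far: 4)
  step 8: ref 4 -> HIT, frames=[2,1,4] (faults so far: 4)
  step 9: ref 1 -> HIT, frames=[2,1,4] (faults so far: 4)
  step 10: ref 1 -> HIT, frames=[2,1,4] (faults so far: 4)
  step 11: ref 3 -> FAULT, evict 2, frames=[3,1,4] (faults so far: 5)
  step 12: ref 1 -> HIT, frames=[3,1,4] (faults so far: 5)
  step 13: ref 1 -> HIT, frames=[3,1,4] (faults so far: 5)
  LRU total faults: 5
--- Optimal ---
  step 0: ref 3 -> FAULT, frames=[3,-,-] (faults so far: 1)
  step 1: ref 3 -> HIT, frames=[3,-,-] (faults so far: 1)
  step 2: ref 1 -> FAULT, frames=[3,1,-] (faults so far: 2)
  step 3: ref 4 -> FAULT, frames=[3,1,4] (faults so far: 3)
  step 4: ref 4 -> HIT, frames=[3,1,4] (faults so far: 3)
  step 5: ref 1 -> HIT, frames=[3,1,4] (faults so far: 3)
  step 6: ref 4 -> HIT, frames=[3,1,4] (faults so far: 3)
  step 7: ref 2 -> FAULT, evict 3, frames=[2,1,4] (faults so far: 4)
  step 8: ref 4 -> HIT, frames=[2,1,4] (faults so far: 4)
  step 9: ref 1 -> HIT, frames=[2,1,4] (faults so far: 4)
  step 10: ref 1 -> HIT, frames=[2,1,4] (faults so far: 4)
  step 11: ref 3 -> FAULT, evict 2, frames=[3,1,4] (faults so far: 5)
  step 12: ref 1 -> HIT, frames=[3,1,4] (faults so far: 5)
  step 13: ref 1 -> HIT, frames=[3,1,4] (faults so far: 5)
  Optimal total faults: 5

Answer: 6 5 5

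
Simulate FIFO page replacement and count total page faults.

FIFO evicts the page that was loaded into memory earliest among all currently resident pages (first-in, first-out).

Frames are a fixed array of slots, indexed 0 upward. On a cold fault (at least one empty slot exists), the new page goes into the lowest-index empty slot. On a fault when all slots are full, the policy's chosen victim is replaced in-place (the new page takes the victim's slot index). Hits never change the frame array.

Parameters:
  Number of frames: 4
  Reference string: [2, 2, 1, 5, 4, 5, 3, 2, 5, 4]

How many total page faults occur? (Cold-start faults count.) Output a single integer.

Answer: 6

Derivation:
Step 0: ref 2 → FAULT, frames=[2,-,-,-]
Step 1: ref 2 → HIT, frames=[2,-,-,-]
Step 2: ref 1 → FAULT, frames=[2,1,-,-]
Step 3: ref 5 → FAULT, frames=[2,1,5,-]
Step 4: ref 4 → FAULT, frames=[2,1,5,4]
Step 5: ref 5 → HIT, frames=[2,1,5,4]
Step 6: ref 3 → FAULT (evict 2), frames=[3,1,5,4]
Step 7: ref 2 → FAULT (evict 1), frames=[3,2,5,4]
Step 8: ref 5 → HIT, frames=[3,2,5,4]
Step 9: ref 4 → HIT, frames=[3,2,5,4]
Total faults: 6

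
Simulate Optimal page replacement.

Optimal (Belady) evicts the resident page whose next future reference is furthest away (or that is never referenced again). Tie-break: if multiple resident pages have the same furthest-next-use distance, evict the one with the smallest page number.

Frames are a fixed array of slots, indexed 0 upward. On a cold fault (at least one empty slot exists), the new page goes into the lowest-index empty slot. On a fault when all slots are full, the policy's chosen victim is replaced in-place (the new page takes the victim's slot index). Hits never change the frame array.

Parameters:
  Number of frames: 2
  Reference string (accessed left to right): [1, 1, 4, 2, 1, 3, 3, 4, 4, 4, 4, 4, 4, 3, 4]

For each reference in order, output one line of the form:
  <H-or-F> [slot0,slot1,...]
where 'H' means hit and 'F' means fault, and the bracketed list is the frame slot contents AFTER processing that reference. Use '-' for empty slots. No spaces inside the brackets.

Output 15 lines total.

F [1,-]
H [1,-]
F [1,4]
F [1,2]
H [1,2]
F [3,2]
H [3,2]
F [3,4]
H [3,4]
H [3,4]
H [3,4]
H [3,4]
H [3,4]
H [3,4]
H [3,4]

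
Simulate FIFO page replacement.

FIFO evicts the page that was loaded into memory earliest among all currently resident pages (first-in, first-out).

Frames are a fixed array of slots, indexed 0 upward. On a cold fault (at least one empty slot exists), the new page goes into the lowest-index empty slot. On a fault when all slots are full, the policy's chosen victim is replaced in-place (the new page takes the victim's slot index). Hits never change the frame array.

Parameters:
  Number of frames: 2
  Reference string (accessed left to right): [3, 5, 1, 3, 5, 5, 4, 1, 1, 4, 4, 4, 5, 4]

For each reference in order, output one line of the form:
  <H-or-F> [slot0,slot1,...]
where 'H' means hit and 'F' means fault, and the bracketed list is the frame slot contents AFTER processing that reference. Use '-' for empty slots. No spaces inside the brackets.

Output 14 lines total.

F [3,-]
F [3,5]
F [1,5]
F [1,3]
F [5,3]
H [5,3]
F [5,4]
F [1,4]
H [1,4]
H [1,4]
H [1,4]
H [1,4]
F [1,5]
F [4,5]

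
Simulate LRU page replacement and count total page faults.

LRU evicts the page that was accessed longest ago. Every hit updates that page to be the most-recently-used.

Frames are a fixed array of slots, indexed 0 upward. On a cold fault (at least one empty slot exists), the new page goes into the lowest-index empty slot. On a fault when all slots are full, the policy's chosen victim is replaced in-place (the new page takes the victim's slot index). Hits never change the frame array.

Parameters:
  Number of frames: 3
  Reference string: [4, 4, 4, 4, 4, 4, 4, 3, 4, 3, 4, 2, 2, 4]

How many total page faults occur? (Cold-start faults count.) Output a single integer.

Answer: 3

Derivation:
Step 0: ref 4 → FAULT, frames=[4,-,-]
Step 1: ref 4 → HIT, frames=[4,-,-]
Step 2: ref 4 → HIT, frames=[4,-,-]
Step 3: ref 4 → HIT, frames=[4,-,-]
Step 4: ref 4 → HIT, frames=[4,-,-]
Step 5: ref 4 → HIT, frames=[4,-,-]
Step 6: ref 4 → HIT, frames=[4,-,-]
Step 7: ref 3 → FAULT, frames=[4,3,-]
Step 8: ref 4 → HIT, frames=[4,3,-]
Step 9: ref 3 → HIT, frames=[4,3,-]
Step 10: ref 4 → HIT, frames=[4,3,-]
Step 11: ref 2 → FAULT, frames=[4,3,2]
Step 12: ref 2 → HIT, frames=[4,3,2]
Step 13: ref 4 → HIT, frames=[4,3,2]
Total faults: 3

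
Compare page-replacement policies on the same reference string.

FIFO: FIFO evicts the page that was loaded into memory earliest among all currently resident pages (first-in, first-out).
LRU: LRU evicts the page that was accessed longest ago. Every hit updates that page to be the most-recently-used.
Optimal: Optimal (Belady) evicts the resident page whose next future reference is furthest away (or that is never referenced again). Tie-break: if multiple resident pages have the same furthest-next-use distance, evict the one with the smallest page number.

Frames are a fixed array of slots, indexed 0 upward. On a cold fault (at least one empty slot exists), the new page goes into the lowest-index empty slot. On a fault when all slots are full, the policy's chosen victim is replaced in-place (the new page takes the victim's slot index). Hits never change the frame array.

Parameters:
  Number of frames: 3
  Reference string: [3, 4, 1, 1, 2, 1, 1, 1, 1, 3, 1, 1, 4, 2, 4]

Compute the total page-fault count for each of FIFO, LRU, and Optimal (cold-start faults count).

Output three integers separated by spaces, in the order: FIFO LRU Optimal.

--- FIFO ---
  step 0: ref 3 -> FAULT, frames=[3,-,-] (faults so far: 1)
  step 1: ref 4 -> FAULT, frames=[3,4,-] (faults so far: 2)
  step 2: ref 1 -> FAULT, frames=[3,4,1] (faults so far: 3)
  step 3: ref 1 -> HIT, frames=[3,4,1] (faults so far: 3)
  step 4: ref 2 -> FAULT, evict 3, frames=[2,4,1] (faults so far: 4)
  step 5: ref 1 -> HIT, frames=[2,4,1] (faults so far: 4)
  step 6: ref 1 -> HIT, frames=[2,4,1] (faults so far: 4)
  step 7: ref 1 -> HIT, frames=[2,4,1] (faults so far: 4)
  step 8: ref 1 -> HIT, frames=[2,4,1] (faults so far: 4)
  step 9: ref 3 -> FAULT, evict 4, frames=[2,3,1] (faults so far: 5)
  step 10: ref 1 -> HIT, frames=[2,3,1] (faults so far: 5)
  step 11: ref 1 -> HIT, frames=[2,3,1] (faults so far: 5)
  step 12: ref 4 -> FAULT, evict 1, frames=[2,3,4] (faults so far: 6)
  step 13: ref 2 -> HIT, frames=[2,3,4] (faults so far: 6)
  step 14: ref 4 -> HIT, frames=[2,3,4] (faults so far: 6)
  FIFO total faults: 6
--- LRU ---
  step 0: ref 3 -> FAULT, frames=[3,-,-] (faults so far: 1)
  step 1: ref 4 -> FAULT, frames=[3,4,-] (faults so far: 2)
  step 2: ref 1 -> FAULT, frames=[3,4,1] (faults so far: 3)
  step 3: ref 1 -> HIT, frames=[3,4,1] (faults so far: 3)
  step 4: ref 2 -> FAULT, evict 3, frames=[2,4,1] (faults so far: 4)
  step 5: ref 1 -> HIT, frames=[2,4,1] (faults so far: 4)
  step 6: ref 1 -> HIT, frames=[2,4,1] (faults so far: 4)
  step 7: ref 1 -> HIT, frames=[2,4,1] (faults so far: 4)
  step 8: ref 1 -> HIT, frames=[2,4,1] (faults so far: 4)
  step 9: ref 3 -> FAULT, evict 4, frames=[2,3,1] (faults so far: 5)
  step 10: ref 1 -> HIT, frames=[2,3,1] (faults so far: 5)
  step 11: ref 1 -> HIT, frames=[2,3,1] (faults so far: 5)
  step 12: ref 4 -> FAULT, evict 2, frames=[4,3,1] (faults so far: 6)
  step 13: ref 2 -> FAULT, evict 3, frames=[4,2,1] (faults so far: 7)
  step 14: ref 4 -> HIT, frames=[4,2,1] (faults so far: 7)
  LRU total faults: 7
--- Optimal ---
  step 0: ref 3 -> FAULT, frames=[3,-,-] (faults so far: 1)
  step 1: ref 4 -> FAULT, frames=[3,4,-] (faults so far: 2)
  step 2: ref 1 -> FAULT, frames=[3,4,1] (faults so far: 3)
  step 3: ref 1 -> HIT, frames=[3,4,1] (faults so far: 3)
  step 4: ref 2 -> FAULT, evict 4, frames=[3,2,1] (faults so far: 4)
  step 5: ref 1 -> HIT, frames=[3,2,1] (faults so far: 4)
  step 6: ref 1 -> HIT, frames=[3,2,1] (faults so far: 4)
  step 7: ref 1 -> HIT, frames=[3,2,1] (faults so far: 4)
  step 8: ref 1 -> HIT, frames=[3,2,1] (faults so far: 4)
  step 9: ref 3 -> HIT, frames=[3,2,1] (faults so far: 4)
  step 10: ref 1 -> HIT, frames=[3,2,1] (faults so far: 4)
  step 11: ref 1 -> HIT, frames=[3,2,1] (faults so far: 4)
  step 12: ref 4 -> FAULT, evict 1, frames=[3,2,4] (faults so far: 5)
  step 13: ref 2 -> HIT, frames=[3,2,4] (faults so far: 5)
  step 14: ref 4 -> HIT, frames=[3,2,4] (faults so far: 5)
  Optimal total faults: 5

Answer: 6 7 5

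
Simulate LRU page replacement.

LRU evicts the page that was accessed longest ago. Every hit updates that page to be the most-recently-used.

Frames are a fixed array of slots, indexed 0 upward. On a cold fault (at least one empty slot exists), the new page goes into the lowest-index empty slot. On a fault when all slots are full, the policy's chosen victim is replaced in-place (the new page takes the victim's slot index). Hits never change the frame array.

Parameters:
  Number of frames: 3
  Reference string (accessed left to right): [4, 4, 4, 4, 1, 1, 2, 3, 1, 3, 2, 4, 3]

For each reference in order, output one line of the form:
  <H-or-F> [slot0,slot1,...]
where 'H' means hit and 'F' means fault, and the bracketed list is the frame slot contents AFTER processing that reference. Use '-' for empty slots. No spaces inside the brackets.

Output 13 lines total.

F [4,-,-]
H [4,-,-]
H [4,-,-]
H [4,-,-]
F [4,1,-]
H [4,1,-]
F [4,1,2]
F [3,1,2]
H [3,1,2]
H [3,1,2]
H [3,1,2]
F [3,4,2]
H [3,4,2]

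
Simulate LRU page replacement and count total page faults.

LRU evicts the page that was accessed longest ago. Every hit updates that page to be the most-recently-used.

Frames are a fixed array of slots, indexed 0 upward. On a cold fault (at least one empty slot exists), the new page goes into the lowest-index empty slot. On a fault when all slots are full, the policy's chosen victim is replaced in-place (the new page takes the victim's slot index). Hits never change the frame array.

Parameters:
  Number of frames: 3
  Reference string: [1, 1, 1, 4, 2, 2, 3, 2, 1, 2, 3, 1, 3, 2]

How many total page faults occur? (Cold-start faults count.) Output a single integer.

Step 0: ref 1 → FAULT, frames=[1,-,-]
Step 1: ref 1 → HIT, frames=[1,-,-]
Step 2: ref 1 → HIT, frames=[1,-,-]
Step 3: ref 4 → FAULT, frames=[1,4,-]
Step 4: ref 2 → FAULT, frames=[1,4,2]
Step 5: ref 2 → HIT, frames=[1,4,2]
Step 6: ref 3 → FAULT (evict 1), frames=[3,4,2]
Step 7: ref 2 → HIT, frames=[3,4,2]
Step 8: ref 1 → FAULT (evict 4), frames=[3,1,2]
Step 9: ref 2 → HIT, frames=[3,1,2]
Step 10: ref 3 → HIT, frames=[3,1,2]
Step 11: ref 1 → HIT, frames=[3,1,2]
Step 12: ref 3 → HIT, frames=[3,1,2]
Step 13: ref 2 → HIT, frames=[3,1,2]
Total faults: 5

Answer: 5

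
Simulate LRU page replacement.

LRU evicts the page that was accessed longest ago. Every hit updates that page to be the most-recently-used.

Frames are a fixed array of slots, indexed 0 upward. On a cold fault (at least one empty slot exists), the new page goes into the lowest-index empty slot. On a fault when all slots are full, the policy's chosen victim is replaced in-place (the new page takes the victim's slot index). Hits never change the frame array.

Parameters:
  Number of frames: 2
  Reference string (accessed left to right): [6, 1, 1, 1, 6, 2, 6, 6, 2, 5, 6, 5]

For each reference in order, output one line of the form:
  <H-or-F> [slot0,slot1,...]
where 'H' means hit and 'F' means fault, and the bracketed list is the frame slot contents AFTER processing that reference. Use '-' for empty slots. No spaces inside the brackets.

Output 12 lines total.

F [6,-]
F [6,1]
H [6,1]
H [6,1]
H [6,1]
F [6,2]
H [6,2]
H [6,2]
H [6,2]
F [5,2]
F [5,6]
H [5,6]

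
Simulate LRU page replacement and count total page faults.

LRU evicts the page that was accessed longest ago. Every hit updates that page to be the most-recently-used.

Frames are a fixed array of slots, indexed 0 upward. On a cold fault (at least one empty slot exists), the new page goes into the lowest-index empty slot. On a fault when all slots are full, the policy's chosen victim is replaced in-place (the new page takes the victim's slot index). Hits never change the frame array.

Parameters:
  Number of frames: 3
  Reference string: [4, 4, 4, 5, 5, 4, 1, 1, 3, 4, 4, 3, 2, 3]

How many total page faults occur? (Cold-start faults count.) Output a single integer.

Step 0: ref 4 → FAULT, frames=[4,-,-]
Step 1: ref 4 → HIT, frames=[4,-,-]
Step 2: ref 4 → HIT, frames=[4,-,-]
Step 3: ref 5 → FAULT, frames=[4,5,-]
Step 4: ref 5 → HIT, frames=[4,5,-]
Step 5: ref 4 → HIT, frames=[4,5,-]
Step 6: ref 1 → FAULT, frames=[4,5,1]
Step 7: ref 1 → HIT, frames=[4,5,1]
Step 8: ref 3 → FAULT (evict 5), frames=[4,3,1]
Step 9: ref 4 → HIT, frames=[4,3,1]
Step 10: ref 4 → HIT, frames=[4,3,1]
Step 11: ref 3 → HIT, frames=[4,3,1]
Step 12: ref 2 → FAULT (evict 1), frames=[4,3,2]
Step 13: ref 3 → HIT, frames=[4,3,2]
Total faults: 5

Answer: 5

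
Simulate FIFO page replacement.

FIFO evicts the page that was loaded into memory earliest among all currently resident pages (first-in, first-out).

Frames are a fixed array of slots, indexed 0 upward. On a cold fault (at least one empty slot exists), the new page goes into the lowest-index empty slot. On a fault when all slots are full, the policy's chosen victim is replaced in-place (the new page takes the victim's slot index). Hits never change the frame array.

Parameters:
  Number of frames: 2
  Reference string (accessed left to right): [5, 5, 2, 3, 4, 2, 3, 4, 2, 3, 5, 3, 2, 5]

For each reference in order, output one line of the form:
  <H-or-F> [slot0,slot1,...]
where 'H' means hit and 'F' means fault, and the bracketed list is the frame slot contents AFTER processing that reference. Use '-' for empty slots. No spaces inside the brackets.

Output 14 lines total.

F [5,-]
H [5,-]
F [5,2]
F [3,2]
F [3,4]
F [2,4]
F [2,3]
F [4,3]
F [4,2]
F [3,2]
F [3,5]
H [3,5]
F [2,5]
H [2,5]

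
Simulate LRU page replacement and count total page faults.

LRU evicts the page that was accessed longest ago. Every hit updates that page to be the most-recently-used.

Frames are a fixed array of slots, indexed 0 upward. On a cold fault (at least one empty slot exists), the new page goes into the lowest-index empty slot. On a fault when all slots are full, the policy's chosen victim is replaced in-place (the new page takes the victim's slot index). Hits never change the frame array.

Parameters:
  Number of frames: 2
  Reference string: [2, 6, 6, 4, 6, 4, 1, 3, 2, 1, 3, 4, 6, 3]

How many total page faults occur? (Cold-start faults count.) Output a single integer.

Step 0: ref 2 → FAULT, frames=[2,-]
Step 1: ref 6 → FAULT, frames=[2,6]
Step 2: ref 6 → HIT, frames=[2,6]
Step 3: ref 4 → FAULT (evict 2), frames=[4,6]
Step 4: ref 6 → HIT, frames=[4,6]
Step 5: ref 4 → HIT, frames=[4,6]
Step 6: ref 1 → FAULT (evict 6), frames=[4,1]
Step 7: ref 3 → FAULT (evict 4), frames=[3,1]
Step 8: ref 2 → FAULT (evict 1), frames=[3,2]
Step 9: ref 1 → FAULT (evict 3), frames=[1,2]
Step 10: ref 3 → FAULT (evict 2), frames=[1,3]
Step 11: ref 4 → FAULT (evict 1), frames=[4,3]
Step 12: ref 6 → FAULT (evict 3), frames=[4,6]
Step 13: ref 3 → FAULT (evict 4), frames=[3,6]
Total faults: 11

Answer: 11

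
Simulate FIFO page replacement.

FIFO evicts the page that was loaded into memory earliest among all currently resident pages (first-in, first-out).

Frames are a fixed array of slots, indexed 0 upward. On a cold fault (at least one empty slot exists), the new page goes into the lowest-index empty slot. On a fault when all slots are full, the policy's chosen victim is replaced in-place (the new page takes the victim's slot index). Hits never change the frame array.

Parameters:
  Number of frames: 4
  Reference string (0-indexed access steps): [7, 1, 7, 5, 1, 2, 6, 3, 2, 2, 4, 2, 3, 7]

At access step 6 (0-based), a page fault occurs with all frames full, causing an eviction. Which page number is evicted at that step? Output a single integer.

Step 0: ref 7 -> FAULT, frames=[7,-,-,-]
Step 1: ref 1 -> FAULT, frames=[7,1,-,-]
Step 2: ref 7 -> HIT, frames=[7,1,-,-]
Step 3: ref 5 -> FAULT, frames=[7,1,5,-]
Step 4: ref 1 -> HIT, frames=[7,1,5,-]
Step 5: ref 2 -> FAULT, frames=[7,1,5,2]
Step 6: ref 6 -> FAULT, evict 7, frames=[6,1,5,2]
At step 6: evicted page 7

Answer: 7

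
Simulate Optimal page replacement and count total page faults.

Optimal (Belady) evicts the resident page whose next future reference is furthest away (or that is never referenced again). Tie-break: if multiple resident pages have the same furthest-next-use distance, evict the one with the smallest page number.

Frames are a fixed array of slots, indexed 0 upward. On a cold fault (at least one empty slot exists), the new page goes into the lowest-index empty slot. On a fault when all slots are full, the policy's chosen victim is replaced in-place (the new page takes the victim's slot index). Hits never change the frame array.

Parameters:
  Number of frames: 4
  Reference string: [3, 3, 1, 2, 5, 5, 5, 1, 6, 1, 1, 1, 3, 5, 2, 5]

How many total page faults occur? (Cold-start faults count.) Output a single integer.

Answer: 6

Derivation:
Step 0: ref 3 → FAULT, frames=[3,-,-,-]
Step 1: ref 3 → HIT, frames=[3,-,-,-]
Step 2: ref 1 → FAULT, frames=[3,1,-,-]
Step 3: ref 2 → FAULT, frames=[3,1,2,-]
Step 4: ref 5 → FAULT, frames=[3,1,2,5]
Step 5: ref 5 → HIT, frames=[3,1,2,5]
Step 6: ref 5 → HIT, frames=[3,1,2,5]
Step 7: ref 1 → HIT, frames=[3,1,2,5]
Step 8: ref 6 → FAULT (evict 2), frames=[3,1,6,5]
Step 9: ref 1 → HIT, frames=[3,1,6,5]
Step 10: ref 1 → HIT, frames=[3,1,6,5]
Step 11: ref 1 → HIT, frames=[3,1,6,5]
Step 12: ref 3 → HIT, frames=[3,1,6,5]
Step 13: ref 5 → HIT, frames=[3,1,6,5]
Step 14: ref 2 → FAULT (evict 1), frames=[3,2,6,5]
Step 15: ref 5 → HIT, frames=[3,2,6,5]
Total faults: 6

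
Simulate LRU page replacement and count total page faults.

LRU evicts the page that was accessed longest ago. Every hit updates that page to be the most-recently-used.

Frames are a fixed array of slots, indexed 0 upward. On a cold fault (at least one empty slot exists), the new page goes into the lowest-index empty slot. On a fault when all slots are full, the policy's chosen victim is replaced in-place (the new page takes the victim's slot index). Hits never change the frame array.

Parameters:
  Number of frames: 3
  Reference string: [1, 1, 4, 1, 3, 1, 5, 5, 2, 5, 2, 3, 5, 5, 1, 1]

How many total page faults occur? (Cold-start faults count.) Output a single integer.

Answer: 7

Derivation:
Step 0: ref 1 → FAULT, frames=[1,-,-]
Step 1: ref 1 → HIT, frames=[1,-,-]
Step 2: ref 4 → FAULT, frames=[1,4,-]
Step 3: ref 1 → HIT, frames=[1,4,-]
Step 4: ref 3 → FAULT, frames=[1,4,3]
Step 5: ref 1 → HIT, frames=[1,4,3]
Step 6: ref 5 → FAULT (evict 4), frames=[1,5,3]
Step 7: ref 5 → HIT, frames=[1,5,3]
Step 8: ref 2 → FAULT (evict 3), frames=[1,5,2]
Step 9: ref 5 → HIT, frames=[1,5,2]
Step 10: ref 2 → HIT, frames=[1,5,2]
Step 11: ref 3 → FAULT (evict 1), frames=[3,5,2]
Step 12: ref 5 → HIT, frames=[3,5,2]
Step 13: ref 5 → HIT, frames=[3,5,2]
Step 14: ref 1 → FAULT (evict 2), frames=[3,5,1]
Step 15: ref 1 → HIT, frames=[3,5,1]
Total faults: 7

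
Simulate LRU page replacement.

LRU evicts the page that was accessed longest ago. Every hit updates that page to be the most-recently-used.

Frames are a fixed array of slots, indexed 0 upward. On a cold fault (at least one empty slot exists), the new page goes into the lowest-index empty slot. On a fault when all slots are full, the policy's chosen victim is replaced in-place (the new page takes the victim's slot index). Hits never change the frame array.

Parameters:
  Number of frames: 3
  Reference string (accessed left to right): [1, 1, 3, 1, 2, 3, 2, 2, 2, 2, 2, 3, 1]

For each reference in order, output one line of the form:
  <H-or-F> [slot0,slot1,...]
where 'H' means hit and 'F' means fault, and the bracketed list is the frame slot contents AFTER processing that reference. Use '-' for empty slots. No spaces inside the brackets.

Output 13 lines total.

F [1,-,-]
H [1,-,-]
F [1,3,-]
H [1,3,-]
F [1,3,2]
H [1,3,2]
H [1,3,2]
H [1,3,2]
H [1,3,2]
H [1,3,2]
H [1,3,2]
H [1,3,2]
H [1,3,2]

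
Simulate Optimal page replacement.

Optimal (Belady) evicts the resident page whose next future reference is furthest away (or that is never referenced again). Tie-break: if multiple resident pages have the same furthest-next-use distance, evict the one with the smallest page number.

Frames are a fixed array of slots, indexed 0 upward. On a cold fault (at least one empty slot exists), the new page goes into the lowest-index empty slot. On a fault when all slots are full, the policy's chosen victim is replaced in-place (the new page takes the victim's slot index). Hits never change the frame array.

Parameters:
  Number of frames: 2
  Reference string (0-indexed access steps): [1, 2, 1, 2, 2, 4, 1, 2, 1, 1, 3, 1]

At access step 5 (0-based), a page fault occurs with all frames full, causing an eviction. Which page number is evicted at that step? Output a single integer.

Step 0: ref 1 -> FAULT, frames=[1,-]
Step 1: ref 2 -> FAULT, frames=[1,2]
Step 2: ref 1 -> HIT, frames=[1,2]
Step 3: ref 2 -> HIT, frames=[1,2]
Step 4: ref 2 -> HIT, frames=[1,2]
Step 5: ref 4 -> FAULT, evict 2, frames=[1,4]
At step 5: evicted page 2

Answer: 2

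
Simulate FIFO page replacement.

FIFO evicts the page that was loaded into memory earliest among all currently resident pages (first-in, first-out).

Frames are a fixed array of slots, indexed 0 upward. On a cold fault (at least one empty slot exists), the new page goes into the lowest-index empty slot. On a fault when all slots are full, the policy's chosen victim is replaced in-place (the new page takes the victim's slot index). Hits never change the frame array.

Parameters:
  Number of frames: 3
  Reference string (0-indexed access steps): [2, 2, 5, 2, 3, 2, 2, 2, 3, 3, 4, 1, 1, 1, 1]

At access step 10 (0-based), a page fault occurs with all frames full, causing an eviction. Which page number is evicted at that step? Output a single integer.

Answer: 2

Derivation:
Step 0: ref 2 -> FAULT, frames=[2,-,-]
Step 1: ref 2 -> HIT, frames=[2,-,-]
Step 2: ref 5 -> FAULT, frames=[2,5,-]
Step 3: ref 2 -> HIT, frames=[2,5,-]
Step 4: ref 3 -> FAULT, frames=[2,5,3]
Step 5: ref 2 -> HIT, frames=[2,5,3]
Step 6: ref 2 -> HIT, frames=[2,5,3]
Step 7: ref 2 -> HIT, frames=[2,5,3]
Step 8: ref 3 -> HIT, frames=[2,5,3]
Step 9: ref 3 -> HIT, frames=[2,5,3]
Step 10: ref 4 -> FAULT, evict 2, frames=[4,5,3]
At step 10: evicted page 2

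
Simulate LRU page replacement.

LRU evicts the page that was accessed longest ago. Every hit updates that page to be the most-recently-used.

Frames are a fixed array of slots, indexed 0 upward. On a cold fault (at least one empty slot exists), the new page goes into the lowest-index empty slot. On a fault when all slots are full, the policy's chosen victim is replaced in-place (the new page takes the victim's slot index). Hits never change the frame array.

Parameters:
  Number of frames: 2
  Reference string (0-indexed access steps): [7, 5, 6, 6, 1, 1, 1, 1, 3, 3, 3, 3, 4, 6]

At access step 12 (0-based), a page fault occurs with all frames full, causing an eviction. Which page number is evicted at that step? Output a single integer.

Answer: 1

Derivation:
Step 0: ref 7 -> FAULT, frames=[7,-]
Step 1: ref 5 -> FAULT, frames=[7,5]
Step 2: ref 6 -> FAULT, evict 7, frames=[6,5]
Step 3: ref 6 -> HIT, frames=[6,5]
Step 4: ref 1 -> FAULT, evict 5, frames=[6,1]
Step 5: ref 1 -> HIT, frames=[6,1]
Step 6: ref 1 -> HIT, frames=[6,1]
Step 7: ref 1 -> HIT, frames=[6,1]
Step 8: ref 3 -> FAULT, evict 6, frames=[3,1]
Step 9: ref 3 -> HIT, frames=[3,1]
Step 10: ref 3 -> HIT, frames=[3,1]
Step 11: ref 3 -> HIT, frames=[3,1]
Step 12: ref 4 -> FAULT, evict 1, frames=[3,4]
At step 12: evicted page 1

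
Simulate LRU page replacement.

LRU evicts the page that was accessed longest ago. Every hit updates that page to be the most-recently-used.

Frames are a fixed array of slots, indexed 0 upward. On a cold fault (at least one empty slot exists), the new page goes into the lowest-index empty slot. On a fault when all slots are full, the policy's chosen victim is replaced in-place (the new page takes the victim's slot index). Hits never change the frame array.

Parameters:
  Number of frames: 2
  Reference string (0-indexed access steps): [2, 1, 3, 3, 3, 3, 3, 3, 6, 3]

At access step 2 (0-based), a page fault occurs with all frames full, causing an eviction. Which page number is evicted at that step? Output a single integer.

Step 0: ref 2 -> FAULT, frames=[2,-]
Step 1: ref 1 -> FAULT, frames=[2,1]
Step 2: ref 3 -> FAULT, evict 2, frames=[3,1]
At step 2: evicted page 2

Answer: 2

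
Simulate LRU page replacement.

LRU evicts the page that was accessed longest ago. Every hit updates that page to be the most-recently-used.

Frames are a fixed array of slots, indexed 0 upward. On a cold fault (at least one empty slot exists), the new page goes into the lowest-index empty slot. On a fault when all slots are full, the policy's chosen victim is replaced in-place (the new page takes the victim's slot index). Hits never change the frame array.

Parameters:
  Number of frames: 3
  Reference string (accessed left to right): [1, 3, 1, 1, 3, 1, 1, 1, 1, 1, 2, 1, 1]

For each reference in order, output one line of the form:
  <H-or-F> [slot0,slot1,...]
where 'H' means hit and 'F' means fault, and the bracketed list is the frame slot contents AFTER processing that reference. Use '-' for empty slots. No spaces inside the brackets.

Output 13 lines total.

F [1,-,-]
F [1,3,-]
H [1,3,-]
H [1,3,-]
H [1,3,-]
H [1,3,-]
H [1,3,-]
H [1,3,-]
H [1,3,-]
H [1,3,-]
F [1,3,2]
H [1,3,2]
H [1,3,2]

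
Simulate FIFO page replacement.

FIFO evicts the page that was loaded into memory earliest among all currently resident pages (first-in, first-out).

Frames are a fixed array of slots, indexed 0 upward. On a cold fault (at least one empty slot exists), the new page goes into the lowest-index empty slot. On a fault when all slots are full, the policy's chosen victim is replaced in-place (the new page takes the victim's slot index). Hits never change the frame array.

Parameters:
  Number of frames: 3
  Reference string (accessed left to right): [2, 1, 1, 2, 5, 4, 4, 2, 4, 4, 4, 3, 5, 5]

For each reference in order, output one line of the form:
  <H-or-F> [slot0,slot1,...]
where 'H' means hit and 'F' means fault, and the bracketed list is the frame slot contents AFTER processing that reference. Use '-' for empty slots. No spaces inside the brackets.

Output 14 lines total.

F [2,-,-]
F [2,1,-]
H [2,1,-]
H [2,1,-]
F [2,1,5]
F [4,1,5]
H [4,1,5]
F [4,2,5]
H [4,2,5]
H [4,2,5]
H [4,2,5]
F [4,2,3]
F [5,2,3]
H [5,2,3]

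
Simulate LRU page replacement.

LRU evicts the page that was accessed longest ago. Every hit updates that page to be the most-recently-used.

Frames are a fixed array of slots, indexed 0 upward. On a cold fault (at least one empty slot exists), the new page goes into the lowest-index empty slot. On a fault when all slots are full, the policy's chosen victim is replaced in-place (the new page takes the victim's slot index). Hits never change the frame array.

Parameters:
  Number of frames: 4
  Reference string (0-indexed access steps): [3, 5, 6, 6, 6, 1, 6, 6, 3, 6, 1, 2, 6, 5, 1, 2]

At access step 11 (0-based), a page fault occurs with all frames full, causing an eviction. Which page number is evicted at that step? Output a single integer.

Answer: 5

Derivation:
Step 0: ref 3 -> FAULT, frames=[3,-,-,-]
Step 1: ref 5 -> FAULT, frames=[3,5,-,-]
Step 2: ref 6 -> FAULT, frames=[3,5,6,-]
Step 3: ref 6 -> HIT, frames=[3,5,6,-]
Step 4: ref 6 -> HIT, frames=[3,5,6,-]
Step 5: ref 1 -> FAULT, frames=[3,5,6,1]
Step 6: ref 6 -> HIT, frames=[3,5,6,1]
Step 7: ref 6 -> HIT, frames=[3,5,6,1]
Step 8: ref 3 -> HIT, frames=[3,5,6,1]
Step 9: ref 6 -> HIT, frames=[3,5,6,1]
Step 10: ref 1 -> HIT, frames=[3,5,6,1]
Step 11: ref 2 -> FAULT, evict 5, frames=[3,2,6,1]
At step 11: evicted page 5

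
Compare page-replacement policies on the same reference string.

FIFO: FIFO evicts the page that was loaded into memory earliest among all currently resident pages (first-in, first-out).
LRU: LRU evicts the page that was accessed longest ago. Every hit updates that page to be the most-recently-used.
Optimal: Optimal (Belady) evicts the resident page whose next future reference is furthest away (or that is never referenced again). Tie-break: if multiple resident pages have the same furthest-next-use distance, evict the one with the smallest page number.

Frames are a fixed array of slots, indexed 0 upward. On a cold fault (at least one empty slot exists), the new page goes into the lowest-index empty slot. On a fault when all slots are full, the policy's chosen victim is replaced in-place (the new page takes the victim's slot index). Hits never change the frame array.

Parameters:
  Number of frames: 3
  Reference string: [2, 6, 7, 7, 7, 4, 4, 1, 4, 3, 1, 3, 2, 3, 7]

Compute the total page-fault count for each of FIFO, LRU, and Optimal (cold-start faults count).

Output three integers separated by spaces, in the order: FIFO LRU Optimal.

--- FIFO ---
  step 0: ref 2 -> FAULT, frames=[2,-,-] (faults so far: 1)
  step 1: ref 6 -> FAULT, frames=[2,6,-] (faults so far: 2)
  step 2: ref 7 -> FAULT, frames=[2,6,7] (faults so far: 3)
  step 3: ref 7 -> HIT, frames=[2,6,7] (faults so far: 3)
  step 4: ref 7 -> HIT, frames=[2,6,7] (faults so far: 3)
  step 5: ref 4 -> FAULT, evict 2, frames=[4,6,7] (faults so far: 4)
  step 6: ref 4 -> HIT, frames=[4,6,7] (faults so far: 4)
  step 7: ref 1 -> FAULT, evict 6, frames=[4,1,7] (faults so far: 5)
  step 8: ref 4 -> HIT, frames=[4,1,7] (faults so far: 5)
  step 9: ref 3 -> FAULT, evict 7, frames=[4,1,3] (faults so far: 6)
  step 10: ref 1 -> HIT, frames=[4,1,3] (faults so far: 6)
  step 11: ref 3 -> HIT, frames=[4,1,3] (faults so far: 6)
  step 12: ref 2 -> FAULT, evict 4, frames=[2,1,3] (faults so far: 7)
  step 13: ref 3 -> HIT, frames=[2,1,3] (faults so far: 7)
  step 14: ref 7 -> FAULT, evict 1, frames=[2,7,3] (faults so far: 8)
  FIFO total faults: 8
--- LRU ---
  step 0: ref 2 -> FAULT, frames=[2,-,-] (faults so far: 1)
  step 1: ref 6 -> FAULT, frames=[2,6,-] (faults so far: 2)
  step 2: ref 7 -> FAULT, frames=[2,6,7] (faults so far: 3)
  step 3: ref 7 -> HIT, frames=[2,6,7] (faults so far: 3)
  step 4: ref 7 -> HIT, frames=[2,6,7] (faults so far: 3)
  step 5: ref 4 -> FAULT, evict 2, frames=[4,6,7] (faults so far: 4)
  step 6: ref 4 -> HIT, frames=[4,6,7] (faults so far: 4)
  step 7: ref 1 -> FAULT, evict 6, frames=[4,1,7] (faults so far: 5)
  step 8: ref 4 -> HIT, frames=[4,1,7] (faults so far: 5)
  step 9: ref 3 -> FAULT, evict 7, frames=[4,1,3] (faults so far: 6)
  step 10: ref 1 -> HIT, frames=[4,1,3] (faults so far: 6)
  step 11: ref 3 -> HIT, frames=[4,1,3] (faults so far: 6)
  step 12: ref 2 -> FAULT, evict 4, frames=[2,1,3] (faults so far: 7)
  step 13: ref 3 -> HIT, frames=[2,1,3] (faults so far: 7)
  step 14: ref 7 -> FAULT, evict 1, frames=[2,7,3] (faults so far: 8)
  LRU total faults: 8
--- Optimal ---
  step 0: ref 2 -> FAULT, frames=[2,-,-] (faults so far: 1)
  step 1: ref 6 -> FAULT, frames=[2,6,-] (faults so far: 2)
  step 2: ref 7 -> FAULT, frames=[2,6,7] (faults so far: 3)
  step 3: ref 7 -> HIT, frames=[2,6,7] (faults so far: 3)
  step 4: ref 7 -> HIT, frames=[2,6,7] (faults so far: 3)
  step 5: ref 4 -> FAULT, evict 6, frames=[2,4,7] (faults so far: 4)
  step 6: ref 4 -> HIT, frames=[2,4,7] (faults so far: 4)
  step 7: ref 1 -> FAULT, evict 7, frames=[2,4,1] (faults so far: 5)
  step 8: ref 4 -> HIT, frames=[2,4,1] (faults so far: 5)
  step 9: ref 3 -> FAULT, evict 4, frames=[2,3,1] (faults so far: 6)
  step 10: ref 1 -> HIT, frames=[2,3,1] (faults so far: 6)
  step 11: ref 3 -> HIT, frames=[2,3,1] (faults so far: 6)
  step 12: ref 2 -> HIT, frames=[2,3,1] (faults so far: 6)
  step 13: ref 3 -> HIT, frames=[2,3,1] (faults so far: 6)
  step 14: ref 7 -> FAULT, evict 1, frames=[2,3,7] (faults so far: 7)
  Optimal total faults: 7

Answer: 8 8 7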